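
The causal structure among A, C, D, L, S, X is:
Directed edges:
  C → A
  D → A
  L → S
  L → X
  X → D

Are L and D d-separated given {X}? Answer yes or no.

Bayes-Ball from L | {X} reaches {S}.
D ∉ reach(L|{X}) ⇒ L ⊥ D | {X}.

Yes — L ⊥ D | {X}.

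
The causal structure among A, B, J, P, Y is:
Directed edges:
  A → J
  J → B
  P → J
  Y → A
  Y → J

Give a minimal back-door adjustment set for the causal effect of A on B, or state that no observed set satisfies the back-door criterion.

desc(A)\{A}={B,J}; candidates ⊆ {P,Y}.
size 0: {}; under {} A still reaches {B,J,Y} ∋ B.
{Y}: A⊥B given {Y} in G with A→· removed — back-door holds.

A→B: minimal back-door set {Y}.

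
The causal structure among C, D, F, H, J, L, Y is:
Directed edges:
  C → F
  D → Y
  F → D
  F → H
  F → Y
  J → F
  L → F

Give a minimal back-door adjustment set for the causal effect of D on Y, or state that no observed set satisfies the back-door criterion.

desc(D)\{D}={Y}; candidates ⊆ {C,F,H,J,L}.
size 0: {}; under {} D still reaches {C,F,H,J,L,Y} ∋ Y.
{F}: D⊥Y given {F} in G with D→· removed — back-door holds.

D→Y: minimal back-door set {F}.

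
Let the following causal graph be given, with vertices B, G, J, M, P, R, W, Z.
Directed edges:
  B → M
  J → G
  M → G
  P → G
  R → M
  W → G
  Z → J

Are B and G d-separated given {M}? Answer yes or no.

Yes — B ⊥ G | {M}.

Bayes-Ball from B | {M} reaches {R}.
G ∉ reach(B|{M}) ⇒ B ⊥ G | {M}.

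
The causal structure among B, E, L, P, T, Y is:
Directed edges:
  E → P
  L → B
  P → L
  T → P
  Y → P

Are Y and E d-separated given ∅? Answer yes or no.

Bayes-Ball from Y | ∅ reaches {B,L,P}.
E ∉ reach(Y|∅) ⇒ Y ⊥ E | ∅.

Yes — Y ⊥ E | ∅.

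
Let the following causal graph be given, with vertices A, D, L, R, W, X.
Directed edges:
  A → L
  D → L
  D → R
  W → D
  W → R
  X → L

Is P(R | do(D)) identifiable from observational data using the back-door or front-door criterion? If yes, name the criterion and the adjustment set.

desc(D)\{D}={L,R}; candidates ⊆ {A,W,X}.
size 0: {}; under {} D still reaches {R,W} ∋ R.
{W}: D⊥R given {W} in G with D→· removed — back-door holds.
P(R|do(D)) = Σ_{W} P(R|D,W)·P(W).

P(R|do(D)): backdoor, adjust for {W}.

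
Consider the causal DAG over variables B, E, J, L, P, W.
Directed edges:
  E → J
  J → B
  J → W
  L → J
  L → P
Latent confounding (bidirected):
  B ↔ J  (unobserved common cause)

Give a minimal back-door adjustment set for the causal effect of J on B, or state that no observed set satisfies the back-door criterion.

desc(J)\{J}={B,W}; candidates ⊆ {E,L,P}.
J↔B: latent back-door arc(s) into J.
size 0: {}; under {} J still reaches {B,E,L,P} ∋ B.
size 1: {E}, {L}, {P}; under {E} J still reaches {B,L,P} ∋ B.
size 2: {E,L}, {E,P}, {L,P}; under {E,L} J still reaches {B} ∋ B.
J↔B cannot be blocked by any observed set — no back-door set.

J→B: no observed back-door set.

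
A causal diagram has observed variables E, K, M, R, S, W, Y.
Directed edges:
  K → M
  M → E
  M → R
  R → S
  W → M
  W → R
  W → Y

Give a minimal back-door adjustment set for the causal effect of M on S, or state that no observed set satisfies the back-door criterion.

desc(M)\{M}={E,R,S}; candidates ⊆ {K,W,Y}.
size 0: {}; under {} M still reaches {K,R,S,W,Y} ∋ S.
{W}: M⊥S given {W} in G with M→· removed — back-door holds.

M→S: minimal back-door set {W}.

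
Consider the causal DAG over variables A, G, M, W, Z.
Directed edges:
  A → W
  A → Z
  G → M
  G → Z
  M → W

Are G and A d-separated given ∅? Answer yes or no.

Bayes-Ball from G | ∅ reaches {M,W,Z}.
A ∉ reach(G|∅) ⇒ G ⊥ A | ∅.

Yes — G ⊥ A | ∅.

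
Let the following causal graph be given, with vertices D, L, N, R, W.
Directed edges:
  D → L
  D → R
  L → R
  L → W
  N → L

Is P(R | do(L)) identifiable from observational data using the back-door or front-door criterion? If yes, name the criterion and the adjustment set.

desc(L)\{L}={R,W}; candidates ⊆ {D,N}.
size 0: {}; under {} L still reaches {D,N,R} ∋ R.
{D}: L⊥R given {D} in G with L→· removed — back-door holds.
P(R|do(L)) = Σ_{D} P(R|L,D)·P(D).

P(R|do(L)): backdoor, adjust for {D}.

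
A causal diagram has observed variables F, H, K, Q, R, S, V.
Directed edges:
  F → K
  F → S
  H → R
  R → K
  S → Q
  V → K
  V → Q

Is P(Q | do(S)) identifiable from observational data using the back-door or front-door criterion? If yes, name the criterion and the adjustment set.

P(Q|do(S)): backdoor, adjust for ∅.

desc(S)\{S}={Q}; candidates ⊆ {F,H,K,R,V}.
∅: S⊥Q given ∅ in G with S→· removed — back-door holds.
P(Q|do(S)) = P(Q|S) — no adjustment needed.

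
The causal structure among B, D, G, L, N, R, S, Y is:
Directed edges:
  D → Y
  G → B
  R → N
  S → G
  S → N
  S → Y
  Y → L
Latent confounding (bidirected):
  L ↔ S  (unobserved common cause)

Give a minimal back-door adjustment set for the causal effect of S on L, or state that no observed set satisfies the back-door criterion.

desc(S)\{S}={B,G,L,N,Y}; candidates ⊆ {D,R}.
S↔L: latent back-door arc(s) into S.
size 0: {}; under {} S still reaches {L} ∋ L.
size 1: {D}, {R}; under {D} S still reaches {L} ∋ L.
size 2: {D,R}; under {D,R} S still reaches {L} ∋ L.
S↔L cannot be blocked by any observed set — no back-door set.

S→L: no observed back-door set.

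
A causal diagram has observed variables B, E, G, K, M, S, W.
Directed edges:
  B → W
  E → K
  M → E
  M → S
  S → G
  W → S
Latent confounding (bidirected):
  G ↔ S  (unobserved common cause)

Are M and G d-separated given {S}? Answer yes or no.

No — M and G are d-connected given {S}.

Bayes-Ball from M | {S} reaches {B,E,G,K,W}.
G ∈ reach(M|{S}) ⇒ M ⊥̸ G | {S}.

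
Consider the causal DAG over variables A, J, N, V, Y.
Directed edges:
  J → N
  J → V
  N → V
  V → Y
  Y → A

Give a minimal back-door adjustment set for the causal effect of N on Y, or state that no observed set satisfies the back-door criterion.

desc(N)\{N}={A,V,Y}; candidates ⊆ {J}.
size 0: {}; under {} N still reaches {A,J,V,Y} ∋ Y.
{J}: N⊥Y given {J} in G with N→· removed — back-door holds.

N→Y: minimal back-door set {J}.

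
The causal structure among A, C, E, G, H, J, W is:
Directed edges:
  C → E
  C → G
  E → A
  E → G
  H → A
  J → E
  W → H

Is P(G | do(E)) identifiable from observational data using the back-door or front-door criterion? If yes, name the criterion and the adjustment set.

desc(E)\{E}={A,G}; candidates ⊆ {C,H,J,W}.
size 0: {}; under {} E still reaches {C,G,J} ∋ G.
{C}: E⊥G given {C} in G with E→· removed — back-door holds.
P(G|do(E)) = Σ_{C} P(G|E,C)·P(C).

P(G|do(E)): backdoor, adjust for {C}.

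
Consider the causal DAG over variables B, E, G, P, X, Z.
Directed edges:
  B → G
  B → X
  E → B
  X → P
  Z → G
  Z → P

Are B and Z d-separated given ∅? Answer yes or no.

Bayes-Ball from B | ∅ reaches {E,G,P,X}.
Z ∉ reach(B|∅) ⇒ B ⊥ Z | ∅.

Yes — B ⊥ Z | ∅.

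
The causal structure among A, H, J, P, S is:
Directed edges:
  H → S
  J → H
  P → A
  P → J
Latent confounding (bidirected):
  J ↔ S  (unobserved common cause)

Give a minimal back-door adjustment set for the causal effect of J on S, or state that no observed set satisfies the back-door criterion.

desc(J)\{J}={H,S}; candidates ⊆ {A,P}.
J↔S: latent back-door arc(s) into J.
size 0: {}; under {} J still reaches {A,P,S} ∋ S.
size 1: {A}, {P}; under {A} J still reaches {P,S} ∋ S.
size 2: {A,P}; under {A,P} J still reaches {S} ∋ S.
J↔S cannot be blocked by any observed set — no back-door set.

J→S: no observed back-door set.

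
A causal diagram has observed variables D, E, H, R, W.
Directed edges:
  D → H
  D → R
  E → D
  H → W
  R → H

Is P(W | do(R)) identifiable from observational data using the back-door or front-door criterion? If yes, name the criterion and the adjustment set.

P(W|do(R)): backdoor, adjust for {D}.

desc(R)\{R}={H,W}; candidates ⊆ {D,E}.
size 0: {}; under {} R still reaches {D,E,H,W} ∋ W.
{D}: R⊥W given {D} in G with R→· removed — back-door holds.
P(W|do(R)) = Σ_{D} P(W|R,D)·P(D).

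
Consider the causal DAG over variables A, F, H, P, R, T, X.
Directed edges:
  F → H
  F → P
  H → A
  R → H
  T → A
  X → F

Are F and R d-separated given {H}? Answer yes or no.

Bayes-Ball from F | {H} reaches {P,R,X}.
R ∈ reach(F|{H}) ⇒ F ⊥̸ R | {H}.

No — F and R are d-connected given {H}.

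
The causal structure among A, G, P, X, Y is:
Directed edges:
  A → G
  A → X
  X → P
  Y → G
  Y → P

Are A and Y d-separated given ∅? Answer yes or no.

Yes — A ⊥ Y | ∅.

Bayes-Ball from A | ∅ reaches {G,P,X}.
Y ∉ reach(A|∅) ⇒ A ⊥ Y | ∅.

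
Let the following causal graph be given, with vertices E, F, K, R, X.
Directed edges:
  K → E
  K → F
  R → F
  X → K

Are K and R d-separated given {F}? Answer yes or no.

No — K and R are d-connected given {F}.

Bayes-Ball from K | {F} reaches {E,R,X}.
R ∈ reach(K|{F}) ⇒ K ⊥̸ R | {F}.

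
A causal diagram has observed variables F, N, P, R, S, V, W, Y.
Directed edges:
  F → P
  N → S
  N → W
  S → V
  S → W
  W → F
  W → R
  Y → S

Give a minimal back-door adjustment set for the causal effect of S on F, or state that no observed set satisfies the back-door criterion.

S→F: minimal back-door set {N}.

desc(S)\{S}={F,P,R,V,W}; candidates ⊆ {N,Y}.
size 0: {}; under {} S still reaches {F,N,P,R,W,Y} ∋ F.
{N}: S⊥F given {N} in G with S→· removed — back-door holds.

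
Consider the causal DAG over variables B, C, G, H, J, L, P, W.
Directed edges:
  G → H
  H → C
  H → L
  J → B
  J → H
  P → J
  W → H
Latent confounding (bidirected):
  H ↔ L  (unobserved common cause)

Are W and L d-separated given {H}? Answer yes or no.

No — W and L are d-connected given {H}.

Bayes-Ball from W | {H} reaches {B,G,J,L,P}.
L ∈ reach(W|{H}) ⇒ W ⊥̸ L | {H}.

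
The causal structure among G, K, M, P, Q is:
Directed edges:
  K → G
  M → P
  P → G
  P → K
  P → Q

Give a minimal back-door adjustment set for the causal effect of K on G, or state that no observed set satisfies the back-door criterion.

desc(K)\{K}={G}; candidates ⊆ {M,P,Q}.
size 0: {}; under {} K still reaches {G,M,P,Q} ∋ G.
{P}: K⊥G given {P} in G with K→· removed — back-door holds.

K→G: minimal back-door set {P}.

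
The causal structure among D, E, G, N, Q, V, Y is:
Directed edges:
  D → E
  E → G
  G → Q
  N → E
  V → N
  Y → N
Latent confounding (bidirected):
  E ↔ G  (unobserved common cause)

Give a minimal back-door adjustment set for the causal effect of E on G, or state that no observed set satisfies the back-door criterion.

desc(E)\{E}={G,Q}; candidates ⊆ {D,N,V,Y}.
E↔G: latent back-door arc(s) into E.
size 0: {}; under {} E still reaches {D,G,N,Q,V,Y} ∋ G.
size 1: {D}, {N}, {V} …(+1); under {D} E still reaches {G,N,Q,V,Y} ∋ G.
size 2: {D,N}, {D,V}, {D,Y} …(+3); under {D,N} E still reaches {G,Q} ∋ G.
E↔G cannot be blocked by any observed set — no back-door set.

E→G: no observed back-door set.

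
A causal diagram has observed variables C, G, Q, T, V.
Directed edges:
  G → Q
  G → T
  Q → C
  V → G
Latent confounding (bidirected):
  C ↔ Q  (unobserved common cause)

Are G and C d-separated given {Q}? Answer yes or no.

No — G and C are d-connected given {Q}.

Bayes-Ball from G | {Q} reaches {C,T,V}.
C ∈ reach(G|{Q}) ⇒ G ⊥̸ C | {Q}.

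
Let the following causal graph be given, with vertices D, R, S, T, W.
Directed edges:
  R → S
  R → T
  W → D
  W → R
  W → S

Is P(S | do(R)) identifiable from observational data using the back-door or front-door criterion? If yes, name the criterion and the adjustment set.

P(S|do(R)): backdoor, adjust for {W}.

desc(R)\{R}={S,T}; candidates ⊆ {D,W}.
size 0: {}; under {} R still reaches {D,S,W} ∋ S.
{W}: R⊥S given {W} in G with R→· removed — back-door holds.
P(S|do(R)) = Σ_{W} P(S|R,W)·P(W).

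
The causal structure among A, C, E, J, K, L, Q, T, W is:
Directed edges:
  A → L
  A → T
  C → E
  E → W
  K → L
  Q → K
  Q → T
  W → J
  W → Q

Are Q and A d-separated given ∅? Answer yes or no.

Yes — Q ⊥ A | ∅.

Bayes-Ball from Q | ∅ reaches {C,E,J,K,L,T,W}.
A ∉ reach(Q|∅) ⇒ Q ⊥ A | ∅.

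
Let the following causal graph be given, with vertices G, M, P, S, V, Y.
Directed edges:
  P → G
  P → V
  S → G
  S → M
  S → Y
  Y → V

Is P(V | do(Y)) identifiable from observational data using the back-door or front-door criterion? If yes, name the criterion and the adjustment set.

desc(Y)\{Y}={V}; candidates ⊆ {G,M,P,S}.
∅: Y⊥V given ∅ in G with Y→· removed — back-door holds.
P(V|do(Y)) = P(V|Y) — no adjustment needed.

P(V|do(Y)): backdoor, adjust for ∅.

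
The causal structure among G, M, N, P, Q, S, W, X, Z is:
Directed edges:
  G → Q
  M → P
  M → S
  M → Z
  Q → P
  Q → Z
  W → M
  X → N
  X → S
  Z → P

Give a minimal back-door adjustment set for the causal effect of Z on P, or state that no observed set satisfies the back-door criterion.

desc(Z)\{Z}={P}; candidates ⊆ {G,M,N,Q,S,W,X}.
size 0: {}; under {} Z still reaches {G,M,P,Q,S,W} ∋ P.
size 1: {G}, {M}, {N} …(+4); under {G} Z still reaches {M,P,Q,S,W} ∋ P.
{M,Q}: Z⊥P given {M,Q} in G with Z→· removed — back-door holds.

Z→P: minimal back-door set {M, Q}.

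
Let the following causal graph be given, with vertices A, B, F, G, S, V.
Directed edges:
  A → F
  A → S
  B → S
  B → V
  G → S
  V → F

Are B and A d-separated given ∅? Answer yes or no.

Yes — B ⊥ A | ∅.

Bayes-Ball from B | ∅ reaches {F,S,V}.
A ∉ reach(B|∅) ⇒ B ⊥ A | ∅.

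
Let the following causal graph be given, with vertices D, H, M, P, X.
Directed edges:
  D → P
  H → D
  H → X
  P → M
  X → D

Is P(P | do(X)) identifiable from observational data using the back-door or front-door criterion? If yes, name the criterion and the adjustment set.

desc(X)\{X}={D,M,P}; candidates ⊆ {H}.
size 0: {}; under {} X still reaches {D,H,M,P} ∋ P.
{H}: X⊥P given {H} in G with X→· removed — back-door holds.
P(P|do(X)) = Σ_{H} P(P|X,H)·P(H).

P(P|do(X)): backdoor, adjust for {H}.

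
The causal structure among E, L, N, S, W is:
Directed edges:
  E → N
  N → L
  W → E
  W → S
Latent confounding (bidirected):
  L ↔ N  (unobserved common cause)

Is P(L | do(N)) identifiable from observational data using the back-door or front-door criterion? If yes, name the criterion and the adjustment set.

P(L|do(N)): not identifiable (no BD/FD set).

desc(N)\{N}={L}; candidates ⊆ {E,S,W}.
N↔L: latent back-door arc(s) into N.
size 0: {}; under {} N still reaches {E,L,S,W} ∋ L.
size 1: {E}, {S}, {W}; under {E} N still reaches {L} ∋ L.
size 2: {E,S}, {E,W}, {S,W}; under {E,S} N still reaches {L} ∋ L.
N↔L cannot be blocked by any observed set — no back-door set.
No mediator lies on a directed N→…→L path.
Neither criterion identifies P(L|do(N)) in this graph.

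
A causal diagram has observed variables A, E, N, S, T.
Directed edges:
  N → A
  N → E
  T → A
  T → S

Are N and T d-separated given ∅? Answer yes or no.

Yes — N ⊥ T | ∅.

Bayes-Ball from N | ∅ reaches {A,E}.
T ∉ reach(N|∅) ⇒ N ⊥ T | ∅.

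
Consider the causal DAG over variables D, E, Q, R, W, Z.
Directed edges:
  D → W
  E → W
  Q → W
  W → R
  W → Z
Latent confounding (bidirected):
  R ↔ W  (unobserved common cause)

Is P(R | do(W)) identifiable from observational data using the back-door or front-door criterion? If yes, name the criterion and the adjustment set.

desc(W)\{W}={R,Z}; candidates ⊆ {D,E,Q}.
W↔R: latent back-door arc(s) into W.
size 0: {}; under {} W still reaches {D,E,Q,R} ∋ R.
size 1: {D}, {E}, {Q}; under {D} W still reaches {E,Q,R} ∋ R.
size 2: {D,E}, {D,Q}, {E,Q}; under {D,E} W still reaches {Q,R} ∋ R.
W↔R cannot be blocked by any observed set — no back-door set.
No mediator lies on a directed W→…→R path.
Neither criterion identifies P(R|do(W)) in this graph.

P(R|do(W)): not identifiable (no BD/FD set).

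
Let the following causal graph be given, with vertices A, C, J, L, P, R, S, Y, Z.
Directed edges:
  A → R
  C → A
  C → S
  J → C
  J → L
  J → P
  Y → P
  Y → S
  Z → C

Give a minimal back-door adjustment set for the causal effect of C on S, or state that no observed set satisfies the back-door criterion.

C→S: minimal back-door set ∅.

desc(C)\{C}={A,R,S}; candidates ⊆ {J,L,P,Y,Z}.
∅: C⊥S given ∅ in G with C→· removed — back-door holds.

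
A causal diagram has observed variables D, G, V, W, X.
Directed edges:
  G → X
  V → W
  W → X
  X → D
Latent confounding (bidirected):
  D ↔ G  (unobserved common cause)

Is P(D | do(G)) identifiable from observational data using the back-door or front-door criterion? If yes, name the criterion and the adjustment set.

desc(G)\{G}={D,X}; candidates ⊆ {V,W}.
G↔D: latent back-door arc(s) into G.
size 0: {}; under {} G still reaches {D} ∋ D.
size 1: {V}, {W}; under {V} G still reaches {D} ∋ D.
size 2: {V,W}; under {V,W} G still reaches {D} ∋ D.
G↔D cannot be blocked by any observed set — no back-door set.
{X}: (i) intercepts every directed G→D path; (ii) no back-door G→{X}; (iii) {G} blocks every back-door {X}→D. Front-door holds.
P(D|do(G)) = Σ_{X} P(X|G) Σ_{G'} P(D|X,G')P(G').

P(D|do(G)): frontdoor, adjust for {X}.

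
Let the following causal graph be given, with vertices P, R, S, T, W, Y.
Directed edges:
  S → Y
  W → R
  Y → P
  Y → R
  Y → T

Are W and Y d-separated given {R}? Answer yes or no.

No — W and Y are d-connected given {R}.

Bayes-Ball from W | {R} reaches {P,S,T,Y}.
Y ∈ reach(W|{R}) ⇒ W ⊥̸ Y | {R}.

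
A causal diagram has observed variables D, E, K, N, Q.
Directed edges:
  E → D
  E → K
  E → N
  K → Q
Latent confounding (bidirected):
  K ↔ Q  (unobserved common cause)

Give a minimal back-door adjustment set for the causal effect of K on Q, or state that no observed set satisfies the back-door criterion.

K→Q: no observed back-door set.

desc(K)\{K}={Q}; candidates ⊆ {D,E,N}.
K↔Q: latent back-door arc(s) into K.
size 0: {}; under {} K still reaches {D,E,N,Q} ∋ Q.
size 1: {D}, {E}, {N}; under {D} K still reaches {E,N,Q} ∋ Q.
size 2: {D,E}, {D,N}, {E,N}; under {D,E} K still reaches {Q} ∋ Q.
K↔Q cannot be blocked by any observed set — no back-door set.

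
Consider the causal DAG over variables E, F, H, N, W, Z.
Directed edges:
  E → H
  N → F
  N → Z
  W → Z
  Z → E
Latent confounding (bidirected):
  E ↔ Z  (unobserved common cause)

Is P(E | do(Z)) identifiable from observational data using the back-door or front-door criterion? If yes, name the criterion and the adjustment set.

desc(Z)\{Z}={E,H}; candidates ⊆ {F,N,W}.
Z↔E: latent back-door arc(s) into Z.
size 0: {}; under {} Z still reaches {E,F,H,N,W} ∋ E.
size 1: {F}, {N}, {W}; under {F} Z still reaches {E,H,N,W} ∋ E.
size 2: {F,N}, {F,W}, {N,W}; under {F,N} Z still reaches {E,H,W} ∋ E.
Z↔E cannot be blocked by any observed set — no back-door set.
No mediator lies on a directed Z→…→E path.
Neither criterion identifies P(E|do(Z)) in this graph.

P(E|do(Z)): not identifiable (no BD/FD set).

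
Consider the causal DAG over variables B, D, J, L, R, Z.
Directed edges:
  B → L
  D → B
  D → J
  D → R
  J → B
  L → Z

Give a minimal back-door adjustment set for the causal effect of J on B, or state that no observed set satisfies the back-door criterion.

desc(J)\{J}={B,L,Z}; candidates ⊆ {D,R}.
size 0: {}; under {} J still reaches {B,D,L,R,Z} ∋ B.
{D}: J⊥B given {D} in G with J→· removed — back-door holds.

J→B: minimal back-door set {D}.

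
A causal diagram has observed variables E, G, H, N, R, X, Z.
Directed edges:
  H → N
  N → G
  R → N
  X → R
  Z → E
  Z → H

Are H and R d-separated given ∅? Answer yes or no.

Yes — H ⊥ R | ∅.

Bayes-Ball from H | ∅ reaches {E,G,N,Z}.
R ∉ reach(H|∅) ⇒ H ⊥ R | ∅.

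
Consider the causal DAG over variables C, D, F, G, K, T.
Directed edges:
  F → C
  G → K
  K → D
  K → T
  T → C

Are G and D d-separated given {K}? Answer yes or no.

Yes — G ⊥ D | {K}.

Bayes-Ball from G | {K} reaches ∅.
D ∉ reach(G|{K}) ⇒ G ⊥ D | {K}.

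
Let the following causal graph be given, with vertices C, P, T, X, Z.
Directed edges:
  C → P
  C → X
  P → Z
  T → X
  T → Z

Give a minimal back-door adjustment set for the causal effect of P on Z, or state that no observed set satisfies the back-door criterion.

P→Z: minimal back-door set ∅.

desc(P)\{P}={Z}; candidates ⊆ {C,T,X}.
∅: P⊥Z given ∅ in G with P→· removed — back-door holds.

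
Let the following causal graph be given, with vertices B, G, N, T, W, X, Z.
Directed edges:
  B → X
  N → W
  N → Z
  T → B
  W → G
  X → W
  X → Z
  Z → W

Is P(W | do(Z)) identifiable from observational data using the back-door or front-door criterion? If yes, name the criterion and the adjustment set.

P(W|do(Z)): backdoor, adjust for {N, X}.

desc(Z)\{Z}={G,W}; candidates ⊆ {B,N,T,X}.
size 0: {}; under {} Z still reaches {B,G,N,T,W,X} ∋ W.
size 1: {B}, {N}, {T} …(+1); under {B} Z still reaches {G,N,W,X} ∋ W.
{N,X}: Z⊥W given {N,X} in G with Z→· removed — back-door holds.
P(W|do(Z)) = Σ_{N,X} P(W|Z,N,X)·P(N,X).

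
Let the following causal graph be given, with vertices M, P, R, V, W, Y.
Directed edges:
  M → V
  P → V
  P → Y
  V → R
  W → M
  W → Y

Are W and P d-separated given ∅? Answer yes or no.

Bayes-Ball from W | ∅ reaches {M,R,V,Y}.
P ∉ reach(W|∅) ⇒ W ⊥ P | ∅.

Yes — W ⊥ P | ∅.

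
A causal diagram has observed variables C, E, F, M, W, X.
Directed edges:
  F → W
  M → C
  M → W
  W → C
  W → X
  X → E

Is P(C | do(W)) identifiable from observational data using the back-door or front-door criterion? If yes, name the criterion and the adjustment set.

P(C|do(W)): backdoor, adjust for {M}.

desc(W)\{W}={C,E,X}; candidates ⊆ {F,M}.
size 0: {}; under {} W still reaches {C,F,M} ∋ C.
{M}: W⊥C given {M} in G with W→· removed — back-door holds.
P(C|do(W)) = Σ_{M} P(C|W,M)·P(M).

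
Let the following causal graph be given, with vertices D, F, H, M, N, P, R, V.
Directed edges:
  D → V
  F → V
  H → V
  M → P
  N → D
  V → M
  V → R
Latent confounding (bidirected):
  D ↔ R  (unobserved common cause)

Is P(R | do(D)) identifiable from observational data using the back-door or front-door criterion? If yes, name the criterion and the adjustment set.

desc(D)\{D}={M,P,R,V}; candidates ⊆ {F,H,N}.
D↔R: latent back-door arc(s) into D.
size 0: {}; under {} D still reaches {N,R} ∋ R.
size 1: {F}, {H}, {N}; under {F} D still reaches {N,R} ∋ R.
size 2: {F,H}, {F,N}, {H,N}; under {F,H} D still reaches {N,R} ∋ R.
D↔R cannot be blocked by any observed set — no back-door set.
{V}: (i) intercepts every directed D→R path; (ii) no back-door D→{V}; (iii) {D} blocks every back-door {V}→R. Front-door holds.
P(R|do(D)) = Σ_{V} P(V|D) Σ_{D'} P(R|V,D')P(D').

P(R|do(D)): frontdoor, adjust for {V}.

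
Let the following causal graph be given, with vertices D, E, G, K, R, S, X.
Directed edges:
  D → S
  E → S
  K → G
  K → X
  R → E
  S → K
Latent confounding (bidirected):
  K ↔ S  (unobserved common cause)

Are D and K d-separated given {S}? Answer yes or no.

No — D and K are d-connected given {S}.

Bayes-Ball from D | {S} reaches {E,G,K,R,X}.
K ∈ reach(D|{S}) ⇒ D ⊥̸ K | {S}.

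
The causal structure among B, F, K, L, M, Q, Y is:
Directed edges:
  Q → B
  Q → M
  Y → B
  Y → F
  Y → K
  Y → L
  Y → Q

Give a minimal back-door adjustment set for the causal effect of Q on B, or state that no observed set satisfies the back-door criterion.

desc(Q)\{Q}={B,M}; candidates ⊆ {F,K,L,Y}.
size 0: {}; under {} Q still reaches {B,F,K,L,Y} ∋ B.
{Y}: Q⊥B given {Y} in G with Q→· removed — back-door holds.

Q→B: minimal back-door set {Y}.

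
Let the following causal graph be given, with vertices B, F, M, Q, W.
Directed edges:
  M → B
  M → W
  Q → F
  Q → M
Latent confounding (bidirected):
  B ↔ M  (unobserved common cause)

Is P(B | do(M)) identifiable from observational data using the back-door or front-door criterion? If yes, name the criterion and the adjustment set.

P(B|do(M)): not identifiable (no BD/FD set).

desc(M)\{M}={B,W}; candidates ⊆ {F,Q}.
M↔B: latent back-door arc(s) into M.
size 0: {}; under {} M still reaches {B,F,Q} ∋ B.
size 1: {F}, {Q}; under {F} M still reaches {B,Q} ∋ B.
size 2: {F,Q}; under {F,Q} M still reaches {B} ∋ B.
M↔B cannot be blocked by any observed set — no back-door set.
No mediator lies on a directed M→…→B path.
Neither criterion identifies P(B|do(M)) in this graph.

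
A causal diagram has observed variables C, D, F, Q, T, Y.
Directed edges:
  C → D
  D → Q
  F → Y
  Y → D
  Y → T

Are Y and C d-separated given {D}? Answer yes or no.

Bayes-Ball from Y | {D} reaches {C,F,T}.
C ∈ reach(Y|{D}) ⇒ Y ⊥̸ C | {D}.

No — Y and C are d-connected given {D}.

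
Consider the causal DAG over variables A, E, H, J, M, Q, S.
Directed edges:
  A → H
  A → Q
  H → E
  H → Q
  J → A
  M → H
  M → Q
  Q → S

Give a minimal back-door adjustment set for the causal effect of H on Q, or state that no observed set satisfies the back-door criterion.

H→Q: minimal back-door set {A, M}.

desc(H)\{H}={E,Q,S}; candidates ⊆ {A,J,M}.
size 0: {}; under {} H still reaches {A,J,M,Q,S} ∋ Q.
size 1: {A}, {J}, {M}; under {A} H still reaches {M,Q,S} ∋ Q.
{A,M}: H⊥Q given {A,M} in G with H→· removed — back-door holds.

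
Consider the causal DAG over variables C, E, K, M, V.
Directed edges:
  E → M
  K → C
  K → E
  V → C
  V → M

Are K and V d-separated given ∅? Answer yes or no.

Bayes-Ball from K | ∅ reaches {C,E,M}.
V ∉ reach(K|∅) ⇒ K ⊥ V | ∅.

Yes — K ⊥ V | ∅.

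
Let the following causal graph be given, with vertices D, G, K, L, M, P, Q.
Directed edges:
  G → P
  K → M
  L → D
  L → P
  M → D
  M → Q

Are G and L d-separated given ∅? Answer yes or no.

Yes — G ⊥ L | ∅.

Bayes-Ball from G | ∅ reaches {P}.
L ∉ reach(G|∅) ⇒ G ⊥ L | ∅.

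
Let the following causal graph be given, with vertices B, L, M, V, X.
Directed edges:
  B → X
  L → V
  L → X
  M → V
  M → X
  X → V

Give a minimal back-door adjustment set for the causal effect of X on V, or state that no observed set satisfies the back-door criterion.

X→V: minimal back-door set {L, M}.

desc(X)\{X}={V}; candidates ⊆ {B,L,M}.
size 0: {}; under {} X still reaches {B,L,M,V} ∋ V.
size 1: {B}, {L}, {M}; under {B} X still reaches {L,M,V} ∋ V.
{L,M}: X⊥V given {L,M} in G with X→· removed — back-door holds.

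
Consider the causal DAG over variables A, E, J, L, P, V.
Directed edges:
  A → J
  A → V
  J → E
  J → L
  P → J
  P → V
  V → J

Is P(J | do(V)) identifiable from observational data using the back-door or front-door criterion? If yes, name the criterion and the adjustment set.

P(J|do(V)): backdoor, adjust for {A, P}.

desc(V)\{V}={E,J,L}; candidates ⊆ {A,P}.
size 0: {}; under {} V still reaches {A,E,J,L,P} ∋ J.
size 1: {A}, {P}; under {A} V still reaches {E,J,L,P} ∋ J.
{A,P}: V⊥J given {A,P} in G with V→· removed — back-door holds.
P(J|do(V)) = Σ_{A,P} P(J|V,A,P)·P(A,P).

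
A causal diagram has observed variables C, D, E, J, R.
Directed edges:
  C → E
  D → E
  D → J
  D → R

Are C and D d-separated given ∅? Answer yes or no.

Bayes-Ball from C | ∅ reaches {E}.
D ∉ reach(C|∅) ⇒ C ⊥ D | ∅.

Yes — C ⊥ D | ∅.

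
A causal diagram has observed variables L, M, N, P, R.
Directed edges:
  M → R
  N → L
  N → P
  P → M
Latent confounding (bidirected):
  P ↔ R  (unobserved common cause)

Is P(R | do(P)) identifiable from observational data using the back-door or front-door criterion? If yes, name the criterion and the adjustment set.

P(R|do(P)): frontdoor, adjust for {M}.

desc(P)\{P}={M,R}; candidates ⊆ {L,N}.
P↔R: latent back-door arc(s) into P.
size 0: {}; under {} P still reaches {L,N,R} ∋ R.
size 1: {L}, {N}; under {L} P still reaches {N,R} ∋ R.
size 2: {L,N}; under {L,N} P still reaches {R} ∋ R.
P↔R cannot be blocked by any observed set — no back-door set.
{M}: (i) intercepts every directed P→R path; (ii) no back-door P→{M}; (iii) {P} blocks every back-door {M}→R. Front-door holds.
P(R|do(P)) = Σ_{M} P(M|P) Σ_{P'} P(R|M,P')P(P').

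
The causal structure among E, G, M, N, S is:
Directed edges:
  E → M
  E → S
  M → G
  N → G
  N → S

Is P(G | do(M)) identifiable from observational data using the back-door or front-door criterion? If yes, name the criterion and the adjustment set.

desc(M)\{M}={G}; candidates ⊆ {E,N,S}.
∅: M⊥G given ∅ in G with M→· removed — back-door holds.
P(G|do(M)) = P(G|M) — no adjustment needed.

P(G|do(M)): backdoor, adjust for ∅.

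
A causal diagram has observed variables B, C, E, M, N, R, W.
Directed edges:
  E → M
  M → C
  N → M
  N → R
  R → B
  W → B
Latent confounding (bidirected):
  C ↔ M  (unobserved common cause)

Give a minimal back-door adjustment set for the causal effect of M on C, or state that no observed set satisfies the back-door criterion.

M→C: no observed back-door set.

desc(M)\{M}={C}; candidates ⊆ {B,E,N,R,W}.
M↔C: latent back-door arc(s) into M.
size 0: {}; under {} M still reaches {B,C,E,N,R} ∋ C.
size 1: {B}, {E}, {N} …(+2); under {B} M still reaches {C,E,N,R,W} ∋ C.
size 2: {B,E}, {B,N}, {B,R} …(+7); under {B,E} M still reaches {C,N,R,W} ∋ C.
M↔C cannot be blocked by any observed set — no back-door set.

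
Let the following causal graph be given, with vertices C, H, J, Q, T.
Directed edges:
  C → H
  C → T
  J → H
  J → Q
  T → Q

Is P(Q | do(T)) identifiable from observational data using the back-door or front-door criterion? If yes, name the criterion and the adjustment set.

P(Q|do(T)): backdoor, adjust for ∅.

desc(T)\{T}={Q}; candidates ⊆ {C,H,J}.
∅: T⊥Q given ∅ in G with T→· removed — back-door holds.
P(Q|do(T)) = P(Q|T) — no adjustment needed.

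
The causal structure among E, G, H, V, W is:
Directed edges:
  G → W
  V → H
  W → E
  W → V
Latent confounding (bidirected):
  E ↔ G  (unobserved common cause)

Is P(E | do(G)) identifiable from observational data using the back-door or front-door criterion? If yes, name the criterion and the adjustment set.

P(E|do(G)): frontdoor, adjust for {W}.

desc(G)\{G}={E,H,V,W}; candidates ⊆ {—}.
G↔E: latent back-door arc(s) into G.
size 0: {}; under {} G still reaches {E} ∋ E.
G↔E cannot be blocked by any observed set — no back-door set.
{W}: (i) intercepts every directed G→E path; (ii) no back-door G→{W}; (iii) {G} blocks every back-door {W}→E. Front-door holds.
P(E|do(G)) = Σ_{W} P(W|G) Σ_{G'} P(E|W,G')P(G').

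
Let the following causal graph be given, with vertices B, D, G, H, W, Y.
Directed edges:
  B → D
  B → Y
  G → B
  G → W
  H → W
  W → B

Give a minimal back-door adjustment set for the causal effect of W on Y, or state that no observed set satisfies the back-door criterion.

W→Y: minimal back-door set {G}.

desc(W)\{W}={B,D,Y}; candidates ⊆ {G,H}.
size 0: {}; under {} W still reaches {B,D,G,H,Y} ∋ Y.
{G}: W⊥Y given {G} in G with W→· removed — back-door holds.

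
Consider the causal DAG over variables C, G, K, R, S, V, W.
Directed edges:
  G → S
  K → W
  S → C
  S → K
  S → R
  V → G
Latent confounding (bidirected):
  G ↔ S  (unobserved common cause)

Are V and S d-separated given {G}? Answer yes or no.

No — V and S are d-connected given {G}.

Bayes-Ball from V | {G} reaches {C,K,R,S,W}.
S ∈ reach(V|{G}) ⇒ V ⊥̸ S | {G}.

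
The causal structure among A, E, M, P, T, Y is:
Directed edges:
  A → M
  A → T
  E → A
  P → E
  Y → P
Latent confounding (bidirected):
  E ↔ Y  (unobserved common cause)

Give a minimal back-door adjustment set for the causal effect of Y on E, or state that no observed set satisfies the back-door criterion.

desc(Y)\{Y}={A,E,M,P,T}; candidates ⊆ {—}.
Y↔E: latent back-door arc(s) into Y.
size 0: {}; under {} Y still reaches {A,E,M,T} ∋ E.
Y↔E cannot be blocked by any observed set — no back-door set.

Y→E: no observed back-door set.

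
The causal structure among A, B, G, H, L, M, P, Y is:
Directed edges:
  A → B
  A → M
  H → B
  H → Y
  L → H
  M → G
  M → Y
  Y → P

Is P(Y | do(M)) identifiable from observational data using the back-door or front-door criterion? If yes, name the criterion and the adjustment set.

P(Y|do(M)): backdoor, adjust for ∅.

desc(M)\{M}={G,P,Y}; candidates ⊆ {A,B,H,L}.
∅: M⊥Y given ∅ in G with M→· removed — back-door holds.
P(Y|do(M)) = P(Y|M) — no adjustment needed.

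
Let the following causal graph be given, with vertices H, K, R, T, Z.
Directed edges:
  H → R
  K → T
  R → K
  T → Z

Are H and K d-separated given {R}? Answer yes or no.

Yes — H ⊥ K | {R}.

Bayes-Ball from H | {R} reaches ∅.
K ∉ reach(H|{R}) ⇒ H ⊥ K | {R}.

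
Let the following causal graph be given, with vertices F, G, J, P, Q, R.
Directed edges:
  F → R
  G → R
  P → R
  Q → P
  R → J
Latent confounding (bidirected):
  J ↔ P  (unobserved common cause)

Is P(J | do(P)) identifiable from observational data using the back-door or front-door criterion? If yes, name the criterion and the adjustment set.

desc(P)\{P}={J,R}; candidates ⊆ {F,G,Q}.
P↔J: latent back-door arc(s) into P.
size 0: {}; under {} P still reaches {J,Q} ∋ J.
size 1: {F}, {G}, {Q}; under {F} P still reaches {J,Q} ∋ J.
size 2: {F,G}, {F,Q}, {G,Q}; under {F,G} P still reaches {J,Q} ∋ J.
P↔J cannot be blocked by any observed set — no back-door set.
{R}: (i) intercepts every directed P→J path; (ii) no back-door P→{R}; (iii) {P} blocks every back-door {R}→J. Front-door holds.
P(J|do(P)) = Σ_{R} P(R|P) Σ_{P'} P(J|R,P')P(P').

P(J|do(P)): frontdoor, adjust for {R}.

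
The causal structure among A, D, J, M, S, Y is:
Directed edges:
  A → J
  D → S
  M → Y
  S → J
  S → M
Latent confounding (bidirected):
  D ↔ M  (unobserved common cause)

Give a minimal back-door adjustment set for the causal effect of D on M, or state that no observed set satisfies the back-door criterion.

desc(D)\{D}={J,M,S,Y}; candidates ⊆ {A}.
D↔M: latent back-door arc(s) into D.
size 0: {}; under {} D still reaches {M,Y} ∋ M.
size 1: {A}; under {A} D still reaches {M,Y} ∋ M.
D↔M cannot be blocked by any observed set — no back-door set.

D→M: no observed back-door set.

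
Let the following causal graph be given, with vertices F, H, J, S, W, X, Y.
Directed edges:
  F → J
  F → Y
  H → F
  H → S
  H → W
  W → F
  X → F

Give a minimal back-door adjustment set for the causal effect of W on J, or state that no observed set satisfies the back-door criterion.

W→J: minimal back-door set {H}.

desc(W)\{W}={F,J,Y}; candidates ⊆ {H,S,X}.
size 0: {}; under {} W still reaches {F,H,J,S,Y} ∋ J.
{H}: W⊥J given {H} in G with W→· removed — back-door holds.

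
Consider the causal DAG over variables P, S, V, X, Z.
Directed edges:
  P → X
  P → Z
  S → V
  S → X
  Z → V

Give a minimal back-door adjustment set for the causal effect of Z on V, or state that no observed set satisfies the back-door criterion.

Z→V: minimal back-door set ∅.

desc(Z)\{Z}={V}; candidates ⊆ {P,S,X}.
∅: Z⊥V given ∅ in G with Z→· removed — back-door holds.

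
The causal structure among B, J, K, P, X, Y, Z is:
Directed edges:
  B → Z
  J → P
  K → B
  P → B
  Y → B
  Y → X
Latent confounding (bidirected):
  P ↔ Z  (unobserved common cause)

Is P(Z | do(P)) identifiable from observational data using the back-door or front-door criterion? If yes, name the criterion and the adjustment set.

P(Z|do(P)): frontdoor, adjust for {B}.

desc(P)\{P}={B,Z}; candidates ⊆ {J,K,X,Y}.
P↔Z: latent back-door arc(s) into P.
size 0: {}; under {} P still reaches {J,Z} ∋ Z.
size 1: {J}, {K}, {X} …(+1); under {J} P still reaches {Z} ∋ Z.
size 2: {J,K}, {J,X}, {J,Y} …(+3); under {J,K} P still reaches {Z} ∋ Z.
P↔Z cannot be blocked by any observed set — no back-door set.
{B}: (i) intercepts every directed P→Z path; (ii) no back-door P→{B}; (iii) {P} blocks every back-door {B}→Z. Front-door holds.
P(Z|do(P)) = Σ_{B} P(B|P) Σ_{P'} P(Z|B,P')P(P').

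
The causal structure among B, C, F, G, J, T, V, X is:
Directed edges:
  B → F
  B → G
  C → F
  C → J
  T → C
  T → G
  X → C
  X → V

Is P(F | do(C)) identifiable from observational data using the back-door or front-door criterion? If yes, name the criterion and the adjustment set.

P(F|do(C)): backdoor, adjust for ∅.

desc(C)\{C}={F,J}; candidates ⊆ {B,G,T,V,X}.
∅: C⊥F given ∅ in G with C→· removed — back-door holds.
P(F|do(C)) = P(F|C) — no adjustment needed.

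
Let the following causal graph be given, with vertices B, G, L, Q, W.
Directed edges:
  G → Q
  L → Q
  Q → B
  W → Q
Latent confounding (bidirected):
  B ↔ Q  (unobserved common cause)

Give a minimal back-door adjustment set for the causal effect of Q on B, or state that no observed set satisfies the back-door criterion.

desc(Q)\{Q}={B}; candidates ⊆ {G,L,W}.
Q↔B: latent back-door arc(s) into Q.
size 0: {}; under {} Q still reaches {B,G,L,W} ∋ B.
size 1: {G}, {L}, {W}; under {G} Q still reaches {B,L,W} ∋ B.
size 2: {G,L}, {G,W}, {L,W}; under {G,L} Q still reaches {B,W} ∋ B.
Q↔B cannot be blocked by any observed set — no back-door set.

Q→B: no observed back-door set.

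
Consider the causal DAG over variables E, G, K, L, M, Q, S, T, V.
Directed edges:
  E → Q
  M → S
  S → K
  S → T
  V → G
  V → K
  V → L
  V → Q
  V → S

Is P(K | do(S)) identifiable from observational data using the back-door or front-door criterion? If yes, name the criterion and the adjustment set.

P(K|do(S)): backdoor, adjust for {V}.

desc(S)\{S}={K,T}; candidates ⊆ {E,G,L,M,Q,V}.
size 0: {}; under {} S still reaches {G,K,L,M,Q,V} ∋ K.
{V}: S⊥K given {V} in G with S→· removed — back-door holds.
P(K|do(S)) = Σ_{V} P(K|S,V)·P(V).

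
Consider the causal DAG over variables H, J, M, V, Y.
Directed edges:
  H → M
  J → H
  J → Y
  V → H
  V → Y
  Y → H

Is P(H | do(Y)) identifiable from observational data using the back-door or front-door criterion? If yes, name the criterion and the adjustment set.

P(H|do(Y)): backdoor, adjust for {J, V}.

desc(Y)\{Y}={H,M}; candidates ⊆ {J,V}.
size 0: {}; under {} Y still reaches {H,J,M,V} ∋ H.
size 1: {J}, {V}; under {J} Y still reaches {H,M,V} ∋ H.
{J,V}: Y⊥H given {J,V} in G with Y→· removed — back-door holds.
P(H|do(Y)) = Σ_{J,V} P(H|Y,J,V)·P(J,V).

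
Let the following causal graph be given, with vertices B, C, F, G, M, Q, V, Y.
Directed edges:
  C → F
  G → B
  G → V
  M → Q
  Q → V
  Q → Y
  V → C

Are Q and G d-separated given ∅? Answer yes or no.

Bayes-Ball from Q | ∅ reaches {C,F,M,V,Y}.
G ∉ reach(Q|∅) ⇒ Q ⊥ G | ∅.

Yes — Q ⊥ G | ∅.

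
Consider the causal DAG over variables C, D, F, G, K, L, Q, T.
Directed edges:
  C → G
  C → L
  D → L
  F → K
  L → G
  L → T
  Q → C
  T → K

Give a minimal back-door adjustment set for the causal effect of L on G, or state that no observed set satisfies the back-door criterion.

desc(L)\{L}={G,K,T}; candidates ⊆ {C,D,F,Q}.
size 0: {}; under {} L still reaches {C,D,G,Q} ∋ G.
{C}: L⊥G given {C} in G with L→· removed — back-door holds.

L→G: minimal back-door set {C}.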